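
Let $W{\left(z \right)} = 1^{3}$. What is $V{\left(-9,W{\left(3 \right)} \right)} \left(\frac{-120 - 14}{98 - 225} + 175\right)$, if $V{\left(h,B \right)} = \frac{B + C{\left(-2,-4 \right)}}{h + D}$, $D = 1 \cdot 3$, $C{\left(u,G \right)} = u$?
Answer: $\frac{7453}{254} \approx 29.343$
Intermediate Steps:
$W{\left(z \right)} = 1$
$D = 3$
$V{\left(h,B \right)} = \frac{-2 + B}{3 + h}$ ($V{\left(h,B \right)} = \frac{B - 2}{h + 3} = \frac{-2 + B}{3 + h}$)
$V{\left(-9,W{\left(3 \right)} \right)} \left(\frac{-120 - 14}{98 - 225} + 175\right) = \frac{-2 + 1}{3 - 9} \left(\frac{-120 - 14}{98 - 225} + 175\right) = \frac{1}{-6} \left(-1\right) \left(- \frac{134}{-127} + 175\right) = \left(- \frac{1}{6}\right) \left(-1\right) \left(\left(-134\right) \left(- \frac{1}{127}\right) + 175\right) = \frac{\frac{134}{127} + 175}{6} = \frac{1}{6} \cdot \frac{22359}{127} = \frac{7453}{254}$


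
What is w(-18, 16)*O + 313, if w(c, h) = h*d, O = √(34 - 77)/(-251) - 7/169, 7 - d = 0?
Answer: 52113/169 - 112*I*√43/251 ≈ 308.36 - 2.926*I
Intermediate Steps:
d = 7 (d = 7 - 1*0 = 7 + 0 = 7)
O = -7/169 - I*√43/251 (O = √(-43)*(-1/251) - 7*1/169 = (I*√43)*(-1/251) - 7/169 = -I*√43/251 - 7/169 = -7/169 - I*√43/251 ≈ -0.04142 - 0.026125*I)
w(c, h) = 7*h (w(c, h) = h*7 = 7*h)
w(-18, 16)*O + 313 = (7*16)*(-7/169 - I*√43/251) + 313 = 112*(-7/169 - I*√43/251) + 313 = (-784/169 - 112*I*√43/251) + 313 = 52113/169 - 112*I*√43/251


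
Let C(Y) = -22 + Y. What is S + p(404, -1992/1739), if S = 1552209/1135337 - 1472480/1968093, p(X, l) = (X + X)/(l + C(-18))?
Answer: -380085632735211811/19984910088137904 ≈ -19.019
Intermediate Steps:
p(X, l) = 2*X/(-40 + l) (p(X, l) = (X + X)/(l + (-22 - 18)) = (2*X)/(l - 40) = (2*X)/(-40 + l) = 2*X/(-40 + l))
S = 1383130641677/2234448802341 (S = 1552209*(1/1135337) - 1472480*1/1968093 = 1552209/1135337 - 1472480/1968093 = 1383130641677/2234448802341 ≈ 0.61900)
S + p(404, -1992/1739) = 1383130641677/2234448802341 + 2*404/(-40 - 1992/1739) = 1383130641677/2234448802341 + 2*404/(-71552/1739) = 1383130641677/2234448802341 + 2*404*(-1739/71552) = 1383130641677/2234448802341 - 175639/8944 = -380085632735211811/19984910088137904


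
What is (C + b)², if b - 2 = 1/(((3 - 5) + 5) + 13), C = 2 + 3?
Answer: 12769/256 ≈ 49.879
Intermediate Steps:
C = 5
b = 33/16 (b = 2 + 1/(((3 - 5) + 5) + 13) = 2 + 1/((-2 + 5) + 13) = 2 + 1/(3 + 13) = 2 + 1/16 = 33/16 ≈ 2.0625)
(C + b)² = (5 + 33/16)² = (113/16)² = 12769/256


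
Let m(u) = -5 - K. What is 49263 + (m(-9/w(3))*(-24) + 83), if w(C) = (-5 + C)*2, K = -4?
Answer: 49370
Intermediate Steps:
w(C) = -10 + 2*C
m(u) = -1 (m(u) = -5 - 1*(-4) = -5 + 4 = -1)
49263 + (m(-9/w(3))*(-24) + 83) = 49263 + (-1*(-24) + 83) = 49263 + (24 + 83) = 49263 + 107 = 49370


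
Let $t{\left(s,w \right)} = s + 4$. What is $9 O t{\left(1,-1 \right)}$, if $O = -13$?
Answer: $-585$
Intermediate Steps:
$t{\left(s,w \right)} = 4 + s$
$9 O t{\left(1,-1 \right)} = 9 \left(-13\right) \left(4 + 1\right) = \left(-117\right) 5 = -585$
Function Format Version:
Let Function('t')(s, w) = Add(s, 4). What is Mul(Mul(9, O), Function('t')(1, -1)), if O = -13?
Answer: -585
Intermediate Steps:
Function('t')(s, w) = Add(4, s)
Mul(Mul(9, O), Function('t')(1, -1)) = Mul(Mul(9, -13), Add(4, 1)) = Mul(-117, 5) = -585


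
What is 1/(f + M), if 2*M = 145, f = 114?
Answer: 2/373 ≈ 0.0053619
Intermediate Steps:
M = 145/2 (M = (½)*145 = 145/2 ≈ 72.500)
1/(f + M) = 1/(114 + 145/2) = 1/(373/2) = 2/373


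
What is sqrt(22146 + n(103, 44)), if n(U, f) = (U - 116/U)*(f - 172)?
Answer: sqrt(96607202)/103 ≈ 95.426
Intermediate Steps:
n(U, f) = (-172 + f)*(U - 116/U) (n(U, f) = (U - 116/U)*(-172 + f) = (-172 + f)*(U - 116/U))
sqrt(22146 + n(103, 44)) = sqrt(22146 + (19952 - 116*44 + 103**2*(-172 + 44))/103) = sqrt(22146 + (19952 - 5104 + 10609*(-128))/103) = sqrt(22146 + (19952 - 5104 - 1357952)/103) = sqrt(22146 + (1/103)*(-1343104)) = sqrt(22146 - 1343104/103) = sqrt(937934/103) = sqrt(96607202)/103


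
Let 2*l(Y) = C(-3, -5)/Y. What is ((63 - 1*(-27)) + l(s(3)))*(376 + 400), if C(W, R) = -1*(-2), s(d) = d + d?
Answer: 209908/3 ≈ 69969.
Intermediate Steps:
s(d) = 2*d
C(W, R) = 2
l(Y) = 1/Y (l(Y) = (2/Y)/2 = 1/Y)
((63 - 1*(-27)) + l(s(3)))*(376 + 400) = ((63 - 1*(-27)) + 1/(2*3))*(376 + 400) = ((63 + 27) + 1/6)*776 = (90 + ⅙)*776 = (541/6)*776 = 209908/3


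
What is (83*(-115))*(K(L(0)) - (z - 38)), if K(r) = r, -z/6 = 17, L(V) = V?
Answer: -1336300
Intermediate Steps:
z = -102 (z = -6*17 = -102)
(83*(-115))*(K(L(0)) - (z - 38)) = (83*(-115))*(0 - (-102 - 38)) = -9545*(0 - 1*(-140)) = -9545*(0 + 140) = -9545*140 = -1336300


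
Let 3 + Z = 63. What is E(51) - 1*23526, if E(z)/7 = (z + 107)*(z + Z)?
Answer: 99240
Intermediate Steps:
Z = 60 (Z = -3 + 63 = 60)
E(z) = 7*(60 + z)*(107 + z) (E(z) = 7*((z + 107)*(z + 60)) = 7*((107 + z)*(60 + z)) = 7*((60 + z)*(107 + z)) = 7*(60 + z)*(107 + z))
E(51) - 1*23526 = (44940 + 7*51² + 1169*51) - 1*23526 = (44940 + 7*2601 + 59619) - 23526 = (44940 + 18207 + 59619) - 23526 = 122766 - 23526 = 99240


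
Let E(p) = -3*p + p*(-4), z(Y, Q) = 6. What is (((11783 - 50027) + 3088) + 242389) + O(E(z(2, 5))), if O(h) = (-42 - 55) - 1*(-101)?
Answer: 207237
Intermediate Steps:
E(p) = -7*p (E(p) = -3*p - 4*p = -7*p)
O(h) = 4 (O(h) = -97 + 101 = 4)
(((11783 - 50027) + 3088) + 242389) + O(E(z(2, 5))) = (((11783 - 50027) + 3088) + 242389) + 4 = ((-38244 + 3088) + 242389) + 4 = (-35156 + 242389) + 4 = 207233 + 4 = 207237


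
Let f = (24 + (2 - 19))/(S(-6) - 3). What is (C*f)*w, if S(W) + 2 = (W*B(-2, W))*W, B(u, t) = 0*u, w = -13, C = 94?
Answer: 8554/5 ≈ 1710.8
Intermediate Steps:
B(u, t) = 0
S(W) = -2 (S(W) = -2 + (W*0)*W = -2 + 0*W = -2 + 0 = -2)
f = -7/5 (f = (24 + (2 - 19))/(-2 - 3) = (24 - 17)/(-5) = 7*(-1/5) = -7/5 ≈ -1.4000)
(C*f)*w = (94*(-7/5))*(-13) = -658/5*(-13) = 8554/5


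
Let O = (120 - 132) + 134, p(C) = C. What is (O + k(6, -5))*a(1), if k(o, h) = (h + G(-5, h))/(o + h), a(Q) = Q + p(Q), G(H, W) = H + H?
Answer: 214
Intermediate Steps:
G(H, W) = 2*H
O = 122 (O = -12 + 134 = 122)
a(Q) = 2*Q (a(Q) = Q + Q = 2*Q)
k(o, h) = (-10 + h)/(h + o) (k(o, h) = (h + 2*(-5))/(o + h) = (h - 10)/(h + o) = (-10 + h)/(h + o))
(O + k(6, -5))*a(1) = (122 + (-10 - 5)/(-5 + 6))*(2*1) = (122 - 15/1)*2 = (122 + 1*(-15))*2 = (122 - 15)*2 = 107*2 = 214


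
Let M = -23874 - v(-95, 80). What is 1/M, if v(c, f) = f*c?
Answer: -1/16274 ≈ -6.1448e-5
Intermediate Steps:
v(c, f) = c*f
M = -16274 (M = -23874 - (-95)*80 = -23874 - 1*(-7600) = -23874 + 7600 = -16274)
1/M = 1/(-16274) = -1/16274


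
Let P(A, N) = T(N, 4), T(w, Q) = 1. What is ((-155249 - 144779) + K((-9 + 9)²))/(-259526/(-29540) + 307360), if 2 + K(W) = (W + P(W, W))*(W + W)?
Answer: -4431443100/4539836963 ≈ -0.97612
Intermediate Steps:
P(A, N) = 1
K(W) = -2 + 2*W*(1 + W) (K(W) = -2 + (W + 1)*(W + W) = -2 + (1 + W)*(2*W) = -2 + 2*W*(1 + W))
((-155249 - 144779) + K((-9 + 9)²))/(-259526/(-29540) + 307360) = ((-155249 - 144779) + (-2 + 2*(-9 + 9)² + 2*((-9 + 9)²)²))/(-259526/(-29540) + 307360) = (-300028 + (-2 + 2*0² + 2*(0²)²))/(-259526*(-1/29540) + 307360) = (-300028 + (-2 + 2*0 + 2*0²))/(129763/14770 + 307360) = (-300028 + (-2 + 0 + 2*0))/(4539836963/14770) = (-300028 + (-2 + 0 + 0))*(14770/4539836963) = (-300028 - 2)*(14770/4539836963) = -300030*14770/4539836963 = -4431443100/4539836963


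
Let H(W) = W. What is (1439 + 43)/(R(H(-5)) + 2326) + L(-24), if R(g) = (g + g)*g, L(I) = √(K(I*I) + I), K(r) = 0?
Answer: 247/396 + 2*I*√6 ≈ 0.62374 + 4.899*I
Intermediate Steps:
L(I) = √I (L(I) = √(0 + I) = √I)
R(g) = 2*g² (R(g) = (2*g)*g = 2*g²)
(1439 + 43)/(R(H(-5)) + 2326) + L(-24) = (1439 + 43)/(2*(-5)² + 2326) + √(-24) = 1482/(2*25 + 2326) + 2*I*√6 = 1482/(50 + 2326) + 2*I*√6 = 1482/2376 + 2*I*√6 = 1482*(1/2376) + 2*I*√6 = 247/396 + 2*I*√6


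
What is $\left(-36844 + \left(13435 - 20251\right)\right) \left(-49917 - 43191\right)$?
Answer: $4065095280$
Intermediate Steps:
$\left(-36844 + \left(13435 - 20251\right)\right) \left(-49917 - 43191\right) = \left(-36844 + \left(13435 - 20251\right)\right) \left(-93108\right) = \left(-36844 - 6816\right) \left(-93108\right) = \left(-43660\right) \left(-93108\right) = 4065095280$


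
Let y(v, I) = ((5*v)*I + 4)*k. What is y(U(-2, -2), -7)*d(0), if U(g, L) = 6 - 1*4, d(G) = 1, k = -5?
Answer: 330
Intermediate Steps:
U(g, L) = 2 (U(g, L) = 6 - 4 = 2)
y(v, I) = -20 - 25*I*v (y(v, I) = ((5*v)*I + 4)*(-5) = (5*I*v + 4)*(-5) = (4 + 5*I*v)*(-5) = -20 - 25*I*v)
y(U(-2, -2), -7)*d(0) = (-20 - 25*(-7)*2)*1 = (-20 + 350)*1 = 330*1 = 330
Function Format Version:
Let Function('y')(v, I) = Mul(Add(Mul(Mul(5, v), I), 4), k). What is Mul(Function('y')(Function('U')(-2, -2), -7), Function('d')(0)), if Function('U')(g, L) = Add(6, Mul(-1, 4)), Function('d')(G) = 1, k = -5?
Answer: 330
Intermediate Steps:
Function('U')(g, L) = 2 (Function('U')(g, L) = Add(6, -4) = 2)
Function('y')(v, I) = Add(-20, Mul(-25, I, v)) (Function('y')(v, I) = Mul(Add(Mul(Mul(5, v), I), 4), -5) = Mul(Add(Mul(5, I, v), 4), -5) = Mul(Add(4, Mul(5, I, v)), -5) = Add(-20, Mul(-25, I, v)))
Mul(Function('y')(Function('U')(-2, -2), -7), Function('d')(0)) = Mul(Add(-20, Mul(-25, -7, 2)), 1) = Mul(Add(-20, 350), 1) = Mul(330, 1) = 330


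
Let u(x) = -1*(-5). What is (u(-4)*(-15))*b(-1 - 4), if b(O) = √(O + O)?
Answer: -75*I*√10 ≈ -237.17*I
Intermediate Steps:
b(O) = √2*√O (b(O) = √(2*O) = √2*√O)
u(x) = 5
(u(-4)*(-15))*b(-1 - 4) = (5*(-15))*(√2*√(-1 - 4)) = -75*√2*√(-5) = -75*√2*I*√5 = -75*I*√10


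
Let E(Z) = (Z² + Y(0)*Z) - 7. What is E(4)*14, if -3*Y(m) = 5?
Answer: 98/3 ≈ 32.667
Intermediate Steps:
Y(m) = -5/3 (Y(m) = -⅓*5 = -5/3)
E(Z) = -7 + Z² - 5*Z/3 (E(Z) = (Z² - 5*Z/3) - 7 = -7 + Z² - 5*Z/3)
E(4)*14 = (-7 + 4² - 5/3*4)*14 = (-7 + 16 - 20/3)*14 = (7/3)*14 = 98/3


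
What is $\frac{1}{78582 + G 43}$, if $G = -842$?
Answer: $\frac{1}{42376} \approx 2.3598 \cdot 10^{-5}$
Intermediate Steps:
$\frac{1}{78582 + G 43} = \frac{1}{78582 - 36206} = \frac{1}{42376}$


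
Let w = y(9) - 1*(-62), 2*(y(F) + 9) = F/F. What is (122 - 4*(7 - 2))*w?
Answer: 5457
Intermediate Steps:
y(F) = -17/2 (y(F) = -9 + (F/F)/2 = -9 + (1/2)*1 = -9 + 1/2 = -17/2)
w = 107/2 (w = -17/2 - 1*(-62) = -17/2 + 62 = 107/2 ≈ 53.500)
(122 - 4*(7 - 2))*w = (122 - 4*(7 - 2))*(107/2) = (122 - 4*5)*(107/2) = (122 - 20)*(107/2) = 102*(107/2) = 5457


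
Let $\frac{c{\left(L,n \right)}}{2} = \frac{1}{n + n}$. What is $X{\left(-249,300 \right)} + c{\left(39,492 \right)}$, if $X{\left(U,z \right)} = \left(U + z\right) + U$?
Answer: $- \frac{97415}{492} \approx -198.0$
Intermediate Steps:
$c{\left(L,n \right)} = \frac{1}{n}$ ($c{\left(L,n \right)} = \frac{2}{n + n} = \frac{2}{2 n} = 2 \frac{1}{2 n} = \frac{1}{n}$)
$X{\left(U,z \right)} = z + 2 U$
$X{\left(-249,300 \right)} + c{\left(39,492 \right)} = \left(300 + 2 \left(-249\right)\right) + \frac{1}{492} = \left(300 - 498\right) + \frac{1}{492} = -198 + \frac{1}{492} = - \frac{97415}{492}$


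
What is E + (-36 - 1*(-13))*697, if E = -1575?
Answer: -17606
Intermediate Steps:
E + (-36 - 1*(-13))*697 = -1575 + (-36 - 1*(-13))*697 = -1575 + (-36 + 13)*697 = -1575 - 23*697 = -1575 - 16031 = -17606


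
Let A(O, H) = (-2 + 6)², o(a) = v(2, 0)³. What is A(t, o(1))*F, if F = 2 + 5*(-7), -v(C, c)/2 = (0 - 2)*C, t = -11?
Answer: -528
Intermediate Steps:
v(C, c) = 4*C (v(C, c) = -2*(0 - 2)*C = -(-4)*C = 4*C)
o(a) = 512 (o(a) = (4*2)³ = 8³ = 512)
A(O, H) = 16 (A(O, H) = 4² = 16)
F = -33 (F = 2 - 35 = -33)
A(t, o(1))*F = 16*(-33) = -528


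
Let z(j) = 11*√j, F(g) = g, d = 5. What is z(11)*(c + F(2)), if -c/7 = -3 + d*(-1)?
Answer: 638*√11 ≈ 2116.0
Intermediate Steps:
c = 56 (c = -7*(-3 + 5*(-1)) = -7*(-3 - 5) = -7*(-8) = 56)
z(11)*(c + F(2)) = (11*√11)*(56 + 2) = (11*√11)*58 = 638*√11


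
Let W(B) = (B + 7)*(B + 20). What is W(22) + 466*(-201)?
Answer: -92448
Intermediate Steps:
W(B) = (7 + B)*(20 + B)
W(22) + 466*(-201) = (140 + 22**2 + 27*22) + 466*(-201) = (140 + 484 + 594) - 93666 = 1218 - 93666 = -92448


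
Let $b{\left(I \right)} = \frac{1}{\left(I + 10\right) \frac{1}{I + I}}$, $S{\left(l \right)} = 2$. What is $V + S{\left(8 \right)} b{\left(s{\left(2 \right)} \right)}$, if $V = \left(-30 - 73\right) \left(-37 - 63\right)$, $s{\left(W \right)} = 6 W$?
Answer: $\frac{113324}{11} \approx 10302.0$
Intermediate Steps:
$V = 10300$ ($V = \left(-103\right) \left(-100\right) = 10300$)
$b{\left(I \right)} = \frac{2 I}{10 + I}$ ($b{\left(I \right)} = \frac{1}{\left(10 + I\right) \frac{1}{2 I}} = \frac{1}{\frac{1}{2} \frac{1}{I} \left(10 + I\right)} = \frac{2 I}{10 + I}$)
$V + S{\left(8 \right)} b{\left(s{\left(2 \right)} \right)} = 10300 + 2 \frac{2 \cdot 6 \cdot 2}{10 + 6 \cdot 2} = 10300 + 2 \cdot 2 \cdot 12 \frac{1}{10 + 12} = 10300 + 2 \cdot 2 \cdot 12 \cdot \frac{1}{22} = 10300 + 2 \cdot \frac{12}{11} = 10300 + \frac{24}{11} = \frac{113324}{11}$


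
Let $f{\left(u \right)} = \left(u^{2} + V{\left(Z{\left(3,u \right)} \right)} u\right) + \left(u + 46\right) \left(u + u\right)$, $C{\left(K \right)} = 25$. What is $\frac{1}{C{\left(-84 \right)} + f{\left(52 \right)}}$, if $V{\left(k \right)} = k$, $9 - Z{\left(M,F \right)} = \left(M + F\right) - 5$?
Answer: $\frac{1}{10789} \approx 9.2687 \cdot 10^{-5}$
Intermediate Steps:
$Z{\left(M,F \right)} = 14 - F - M$ ($Z{\left(M,F \right)} = 9 - \left(\left(M + F\right) - 5\right) = 9 - \left(\left(F + M\right) - 5\right) = 9 - \left(-5 + F + M\right) = 14 - F - M$)
$f{\left(u \right)} = u^{2} + u \left(11 - u\right) + 2 u \left(46 + u\right)$ ($f{\left(u \right)} = \left(u^{2} + \left(14 - u - 3\right) u\right) + \left(u + 46\right) \left(u + u\right) = \left(u^{2} + \left(14 - u - 3\right) u\right) + \left(46 + u\right) 2 u = \left(u^{2} + \left(11 - u\right) u\right) + 2 u \left(46 + u\right) = \left(u^{2} + u \left(11 - u\right)\right) + 2 u \left(46 + u\right) = u^{2} + u \left(11 - u\right) + 2 u \left(46 + u\right)$)
$\frac{1}{C{\left(-84 \right)} + f{\left(52 \right)}} = \frac{1}{25 + 52 \left(103 + 2 \cdot 52\right)} = \frac{1}{25 + 52 \left(103 + 104\right)} = \frac{1}{25 + 52 \cdot 207} = \frac{1}{25 + 10764} = \frac{1}{10789}$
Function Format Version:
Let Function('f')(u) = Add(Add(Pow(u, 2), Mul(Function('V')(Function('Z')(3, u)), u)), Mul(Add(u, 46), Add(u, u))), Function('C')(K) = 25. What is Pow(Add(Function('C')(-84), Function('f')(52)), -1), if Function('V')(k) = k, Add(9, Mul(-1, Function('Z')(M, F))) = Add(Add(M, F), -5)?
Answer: Rational(1, 10789) ≈ 9.2687e-5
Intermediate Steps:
Function('Z')(M, F) = Add(14, Mul(-1, F), Mul(-1, M)) (Function('Z')(M, F) = Add(9, Mul(-1, Add(Add(M, F), -5))) = Add(9, Mul(-1, Add(Add(F, M), -5))) = Add(9, Mul(-1, Add(-5, F, M))) = Add(9, Add(5, Mul(-1, F), Mul(-1, M))) = Add(14, Mul(-1, F), Mul(-1, M)))
Function('f')(u) = Add(Pow(u, 2), Mul(u, Add(11, Mul(-1, u))), Mul(2, u, Add(46, u))) (Function('f')(u) = Add(Add(Pow(u, 2), Mul(Add(14, Mul(-1, u), Mul(-1, 3)), u)), Mul(Add(u, 46), Add(u, u))) = Add(Add(Pow(u, 2), Mul(Add(14, Mul(-1, u), -3), u)), Mul(Add(46, u), Mul(2, u))) = Add(Add(Pow(u, 2), Mul(Add(11, Mul(-1, u)), u)), Mul(2, u, Add(46, u))) = Add(Add(Pow(u, 2), Mul(u, Add(11, Mul(-1, u)))), Mul(2, u, Add(46, u))) = Add(Pow(u, 2), Mul(u, Add(11, Mul(-1, u))), Mul(2, u, Add(46, u))))
Pow(Add(Function('C')(-84), Function('f')(52)), -1) = Pow(Add(25, Mul(52, Add(103, Mul(2, 52)))), -1) = Pow(Add(25, Mul(52, Add(103, 104))), -1) = Pow(Add(25, Mul(52, 207)), -1) = Pow(Add(25, 10764), -1) = Pow(10789, -1) = Rational(1, 10789)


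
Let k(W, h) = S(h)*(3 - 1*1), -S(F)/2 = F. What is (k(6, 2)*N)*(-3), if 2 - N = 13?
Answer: -264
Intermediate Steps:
N = -11 (N = 2 - 1*13 = 2 - 13 = -11)
S(F) = -2*F
k(W, h) = -4*h (k(W, h) = (-2*h)*(3 - 1*1) = (-2*h)*(3 - 1) = -2*h*2 = -4*h)
(k(6, 2)*N)*(-3) = (-4*2*(-11))*(-3) = -8*(-11)*(-3) = 88*(-3) = -264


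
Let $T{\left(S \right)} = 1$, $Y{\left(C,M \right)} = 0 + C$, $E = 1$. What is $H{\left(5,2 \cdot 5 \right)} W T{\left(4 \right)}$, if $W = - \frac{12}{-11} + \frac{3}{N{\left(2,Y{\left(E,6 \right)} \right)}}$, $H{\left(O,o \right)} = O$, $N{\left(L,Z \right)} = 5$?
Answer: $\frac{93}{11} \approx 8.4545$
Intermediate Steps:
$Y{\left(C,M \right)} = C$
$W = \frac{93}{55}$ ($W = - \frac{12}{-11} + \frac{3}{5} = \left(-12\right) \left(- \frac{1}{11}\right) + 3 \cdot \frac{1}{5} = \frac{12}{11} + \frac{3}{5} = \frac{93}{55} \approx 1.6909$)
$H{\left(5,2 \cdot 5 \right)} W T{\left(4 \right)} = 5 \cdot \frac{93}{55} \cdot 1 = \frac{93}{11} \cdot 1 = \frac{93}{11}$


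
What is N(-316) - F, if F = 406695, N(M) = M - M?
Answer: -406695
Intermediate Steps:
N(M) = 0
N(-316) - F = 0 - 1*406695 = 0 - 406695 = -406695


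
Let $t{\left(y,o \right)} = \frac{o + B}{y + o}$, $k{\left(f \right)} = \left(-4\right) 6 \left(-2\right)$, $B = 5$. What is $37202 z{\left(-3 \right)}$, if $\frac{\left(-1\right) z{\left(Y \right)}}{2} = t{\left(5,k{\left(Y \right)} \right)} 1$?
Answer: $-74404$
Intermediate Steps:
$k{\left(f \right)} = 48$ ($k{\left(f \right)} = \left(-24\right) \left(-2\right) = 48$)
$t{\left(y,o \right)} = \frac{5 + o}{o + y}$ ($t{\left(y,o \right)} = \frac{o + 5}{y + o} = \frac{5 + o}{o + y}$)
$z{\left(Y \right)} = -2$ ($z{\left(Y \right)} = - 2 \frac{5 + 48}{48 + 5} \cdot 1 = - 2 \cdot \frac{1}{53} \cdot 53 \cdot 1 = - 2 \cdot 1 \cdot 1 = \left(-2\right) 1 = -2$)
$37202 z{\left(-3 \right)} = 37202 \left(-2\right) = -74404$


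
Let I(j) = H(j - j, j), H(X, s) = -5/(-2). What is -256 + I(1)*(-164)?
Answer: -666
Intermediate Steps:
H(X, s) = 5/2 (H(X, s) = -5*(-½) = 5/2)
I(j) = 5/2
-256 + I(1)*(-164) = -256 + (5/2)*(-164) = -256 - 410 = -666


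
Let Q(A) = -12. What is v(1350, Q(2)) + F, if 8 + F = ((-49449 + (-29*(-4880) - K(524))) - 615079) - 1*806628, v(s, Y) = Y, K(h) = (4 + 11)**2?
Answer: -1329881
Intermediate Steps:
K(h) = 225 (K(h) = 15**2 = 225)
F = -1329869 (F = -8 + (((-49449 + (-29*(-4880) - 1*225)) - 615079) - 1*806628) = -8 + (((-49449 + (141520 - 225)) - 615079) - 806628) = -8 + (((-49449 + 141295) - 615079) - 806628) = -8 + ((91846 - 615079) - 806628) = -8 + (-523233 - 806628) = -8 - 1329861 = -1329869)
v(1350, Q(2)) + F = -12 - 1329869 = -1329881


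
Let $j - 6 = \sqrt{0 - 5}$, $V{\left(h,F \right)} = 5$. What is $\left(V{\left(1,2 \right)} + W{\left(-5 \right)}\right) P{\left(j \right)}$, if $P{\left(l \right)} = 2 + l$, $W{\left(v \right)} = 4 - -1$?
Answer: $80 + 10 i \sqrt{5} \approx 80.0 + 22.361 i$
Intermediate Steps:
$W{\left(v \right)} = 5$ ($W{\left(v \right)} = 4 + 1 = 5$)
$j = 6 + i \sqrt{5}$ ($j = 6 + \sqrt{0 - 5} = 6 + \sqrt{-5} = 6 + i \sqrt{5} \approx 6.0 + 2.2361 i$)
$\left(V{\left(1,2 \right)} + W{\left(-5 \right)}\right) P{\left(j \right)} = \left(5 + 5\right) \left(2 + \left(6 + i \sqrt{5}\right)\right) = 10 \left(8 + i \sqrt{5}\right) = 80 + 10 i \sqrt{5}$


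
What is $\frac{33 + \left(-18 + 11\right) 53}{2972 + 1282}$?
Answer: $- \frac{169}{2127} \approx -0.079455$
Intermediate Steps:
$\frac{33 + \left(-18 + 11\right) 53}{2972 + 1282} = \frac{33 - 371}{4254} = \left(33 - 371\right) \frac{1}{4254} = \left(-338\right) \frac{1}{4254} = - \frac{169}{2127}$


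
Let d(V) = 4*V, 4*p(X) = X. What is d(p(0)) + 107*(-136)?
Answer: -14552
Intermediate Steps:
p(X) = X/4
d(p(0)) + 107*(-136) = 4*((¼)*0) + 107*(-136) = 4*0 - 14552 = 0 - 14552 = -14552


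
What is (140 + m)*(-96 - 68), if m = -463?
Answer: 52972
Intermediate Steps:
(140 + m)*(-96 - 68) = (140 - 463)*(-96 - 68) = -323*(-164) = 52972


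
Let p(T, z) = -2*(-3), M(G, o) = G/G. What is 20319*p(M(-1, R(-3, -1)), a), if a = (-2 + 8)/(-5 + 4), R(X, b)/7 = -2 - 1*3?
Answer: 121914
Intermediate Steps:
R(X, b) = -35 (R(X, b) = 7*(-2 - 1*3) = 7*(-2 - 3) = 7*(-5) = -35)
M(G, o) = 1
a = -6 (a = 6/(-1) = 6*(-1) = -6)
p(T, z) = 6
20319*p(M(-1, R(-3, -1)), a) = 20319*6 = 121914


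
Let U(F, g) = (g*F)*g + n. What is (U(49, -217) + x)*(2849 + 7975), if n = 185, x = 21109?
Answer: 25205361720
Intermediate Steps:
U(F, g) = 185 + F*g² (U(F, g) = (g*F)*g + 185 = (F*g)*g + 185 = F*g² + 185 = 185 + F*g²)
(U(49, -217) + x)*(2849 + 7975) = ((185 + 49*(-217)²) + 21109)*(2849 + 7975) = ((185 + 49*47089) + 21109)*10824 = ((185 + 2307361) + 21109)*10824 = (2307546 + 21109)*10824 = 2328655*10824 = 25205361720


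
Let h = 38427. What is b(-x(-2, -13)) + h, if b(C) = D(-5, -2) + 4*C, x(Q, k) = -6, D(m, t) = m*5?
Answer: 38426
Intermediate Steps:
D(m, t) = 5*m
b(C) = -25 + 4*C (b(C) = 5*(-5) + 4*C = -25 + 4*C)
b(-x(-2, -13)) + h = (-25 + 4*(-1*(-6))) + 38427 = (-25 + 4*6) + 38427 = (-25 + 24) + 38427 = -1 + 38427 = 38426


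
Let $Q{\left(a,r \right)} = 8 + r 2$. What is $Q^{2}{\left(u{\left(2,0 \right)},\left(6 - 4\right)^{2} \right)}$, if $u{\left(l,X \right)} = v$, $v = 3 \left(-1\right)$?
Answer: $256$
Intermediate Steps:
$v = -3$
$u{\left(l,X \right)} = -3$
$Q{\left(a,r \right)} = 8 + 2 r$
$Q^{2}{\left(u{\left(2,0 \right)},\left(6 - 4\right)^{2} \right)} = \left(8 + 2 \left(6 - 4\right)^{2}\right)^{2} = \left(8 + 2 \cdot 2^{2}\right)^{2} = \left(8 + 2 \cdot 4\right)^{2} = \left(8 + 8\right)^{2} = 16^{2} = 256$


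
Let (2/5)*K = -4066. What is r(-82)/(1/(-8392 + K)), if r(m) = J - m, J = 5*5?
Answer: -1985599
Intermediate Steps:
K = -10165 (K = (5/2)*(-4066) = -10165)
J = 25
r(m) = 25 - m
r(-82)/(1/(-8392 + K)) = (25 - 1*(-82))/(1/(-8392 - 10165)) = (25 + 82)/(1/(-18557)) = 107/(-1/18557) = 107*(-18557) = -1985599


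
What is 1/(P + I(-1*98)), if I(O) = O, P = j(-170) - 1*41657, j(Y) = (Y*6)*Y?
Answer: 1/131645 ≈ 7.5962e-6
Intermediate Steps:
j(Y) = 6*Y² (j(Y) = (6*Y)*Y = 6*Y²)
P = 131743 (P = 6*(-170)² - 1*41657 = 6*28900 - 41657 = 173400 - 41657 = 131743)
1/(P + I(-1*98)) = 1/(131743 - 1*98) = 1/(131743 - 98) = 1/131645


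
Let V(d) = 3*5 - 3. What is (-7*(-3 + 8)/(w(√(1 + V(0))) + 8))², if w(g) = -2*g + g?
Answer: 1225/(8 - √13)² ≈ 63.435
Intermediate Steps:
V(d) = 12 (V(d) = 15 - 3 = 12)
w(g) = -g
(-7*(-3 + 8)/(w(√(1 + V(0))) + 8))² = (-7*(-3 + 8)/(-√(1 + 12) + 8))² = (-35/(-√13 + 8))² = (-35/(8 - √13))² = 1225/(8 - √13)²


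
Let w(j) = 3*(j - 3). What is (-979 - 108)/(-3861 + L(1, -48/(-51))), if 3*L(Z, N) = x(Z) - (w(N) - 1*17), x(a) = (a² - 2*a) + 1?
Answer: 55437/196517 ≈ 0.28210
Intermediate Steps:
w(j) = -9 + 3*j (w(j) = 3*(-3 + j) = -9 + 3*j)
x(a) = 1 + a² - 2*a
L(Z, N) = 9 - N - 2*Z/3 + Z²/3 (L(Z, N) = ((1 + Z² - 2*Z) - ((-9 + 3*N) - 1*17))/3 = ((1 + Z² - 2*Z) - ((-9 + 3*N) - 17))/3 = ((1 + Z² - 2*Z) - (-26 + 3*N))/3 = ((1 + Z² - 2*Z) + (26 - 3*N))/3 = (27 + Z² - 3*N - 2*Z)/3 = 9 - N - 2*Z/3 + Z²/3)
(-979 - 108)/(-3861 + L(1, -48/(-51))) = (-979 - 108)/(-3861 + (9 - (-48)/(-51) - ⅔*1 + (⅓)*1²)) = -1087/(-3861 + (9 - (-48)*(-1)/51 - ⅔ + (⅓)*1)) = -1087/(-3861 + (9 - 1*16/17 - ⅔ + ⅓)) = -1087/(-3861 + (9 - 16/17 - ⅔ + ⅓)) = -1087/(-3861 + 394/51) = -1087/(-196517/51) = -1087*(-51/196517) = 55437/196517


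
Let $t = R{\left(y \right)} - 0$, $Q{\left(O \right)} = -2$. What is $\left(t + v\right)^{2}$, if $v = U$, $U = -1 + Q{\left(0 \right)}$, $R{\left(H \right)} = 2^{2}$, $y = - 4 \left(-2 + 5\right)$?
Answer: $1$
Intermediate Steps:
$y = -12$ ($y = \left(-4\right) 3 = -12$)
$R{\left(H \right)} = 4$
$U = -3$ ($U = -1 - 2 = -3$)
$v = -3$
$t = 4$ ($t = 4 - 0 = 4 + 0 = 4$)
$\left(t + v\right)^{2} = \left(4 - 3\right)^{2} = 1^{2} = 1$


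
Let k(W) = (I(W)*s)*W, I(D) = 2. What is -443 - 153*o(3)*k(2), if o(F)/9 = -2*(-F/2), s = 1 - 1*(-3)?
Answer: -66539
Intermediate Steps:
s = 4 (s = 1 + 3 = 4)
o(F) = 9*F (o(F) = 9*(-2*(-F/2)) = 9*(-(-1)*F) = 9*F)
k(W) = 8*W (k(W) = (2*4)*W = 8*W)
-443 - 153*o(3)*k(2) = -443 - 153*9*3*8*2 = -443 - 4131*16 = -443 - 153*432 = -443 - 66096 = -66539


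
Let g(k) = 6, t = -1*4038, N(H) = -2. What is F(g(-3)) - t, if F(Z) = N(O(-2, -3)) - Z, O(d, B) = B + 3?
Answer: 4030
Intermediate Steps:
O(d, B) = 3 + B
t = -4038
F(Z) = -2 - Z
F(g(-3)) - t = (-2 - 1*6) - 1*(-4038) = (-2 - 6) + 4038 = -8 + 4038 = 4030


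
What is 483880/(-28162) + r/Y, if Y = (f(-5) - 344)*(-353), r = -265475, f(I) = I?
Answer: -33544435655/1734736957 ≈ -19.337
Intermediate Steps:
Y = 123197 (Y = (-5 - 344)*(-353) = -349*(-353) = 123197)
483880/(-28162) + r/Y = 483880/(-28162) - 265475/123197 = 483880*(-1/28162) - 265475*1/123197 = -241940/14081 - 265475/123197 = -33544435655/1734736957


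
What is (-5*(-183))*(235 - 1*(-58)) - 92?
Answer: 268003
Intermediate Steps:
(-5*(-183))*(235 - 1*(-58)) - 92 = 915*(235 + 58) - 92 = 915*293 - 92 = 268095 - 92 = 268003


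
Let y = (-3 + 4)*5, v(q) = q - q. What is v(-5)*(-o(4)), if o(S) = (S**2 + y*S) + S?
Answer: 0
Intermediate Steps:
v(q) = 0
y = 5 (y = 1*5 = 5)
o(S) = S**2 + 6*S (o(S) = (S**2 + 5*S) + S = S**2 + 6*S)
v(-5)*(-o(4)) = 0*(-4*(6 + 4)) = 0*(-4*10) = 0*(-1*40) = 0*(-40) = 0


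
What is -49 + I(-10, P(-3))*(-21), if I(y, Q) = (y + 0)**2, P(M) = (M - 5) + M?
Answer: -2149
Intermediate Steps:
P(M) = -5 + 2*M (P(M) = (-5 + M) + M = -5 + 2*M)
I(y, Q) = y**2
-49 + I(-10, P(-3))*(-21) = -49 + (-10)**2*(-21) = -49 + 100*(-21) = -49 - 2100 = -2149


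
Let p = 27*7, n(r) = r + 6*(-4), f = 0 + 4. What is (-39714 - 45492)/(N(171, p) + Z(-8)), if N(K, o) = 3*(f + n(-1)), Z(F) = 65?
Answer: -42603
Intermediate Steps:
f = 4
n(r) = -24 + r (n(r) = r - 24 = -24 + r)
p = 189
N(K, o) = -63 (N(K, o) = 3*(4 + (-24 - 1)) = 3*(4 - 25) = 3*(-21) = -63)
(-39714 - 45492)/(N(171, p) + Z(-8)) = (-39714 - 45492)/(-63 + 65) = -85206/2 = -85206*½ = -42603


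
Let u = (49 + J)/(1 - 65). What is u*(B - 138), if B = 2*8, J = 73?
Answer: 3721/16 ≈ 232.56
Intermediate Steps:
B = 16
u = -61/32 (u = (49 + 73)/(1 - 65) = 122/(-64) = 122*(-1/64) = -61/32 ≈ -1.9063)
u*(B - 138) = -61*(16 - 138)/32 = -61/32*(-122) = 3721/16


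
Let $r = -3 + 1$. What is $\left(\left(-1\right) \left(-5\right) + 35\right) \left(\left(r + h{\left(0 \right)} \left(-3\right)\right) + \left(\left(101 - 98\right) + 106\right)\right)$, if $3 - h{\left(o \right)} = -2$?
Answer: $3680$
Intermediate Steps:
$r = -2$
$h{\left(o \right)} = 5$ ($h{\left(o \right)} = 3 - -2 = 3 + 2 = 5$)
$\left(\left(-1\right) \left(-5\right) + 35\right) \left(\left(r + h{\left(0 \right)} \left(-3\right)\right) + \left(\left(101 - 98\right) + 106\right)\right) = \left(\left(-1\right) \left(-5\right) + 35\right) \left(\left(-2 + 5 \left(-3\right)\right) + \left(\left(101 - 98\right) + 106\right)\right) = \left(5 + 35\right) \left(\left(-2 - 15\right) + \left(3 + 106\right)\right) = 40 \left(-17 + 109\right) = 40 \cdot 92 = 3680$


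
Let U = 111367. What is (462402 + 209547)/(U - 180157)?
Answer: -223983/22930 ≈ -9.7681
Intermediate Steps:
(462402 + 209547)/(U - 180157) = (462402 + 209547)/(111367 - 180157) = 671949/(-68790) = 671949*(-1/68790) = -223983/22930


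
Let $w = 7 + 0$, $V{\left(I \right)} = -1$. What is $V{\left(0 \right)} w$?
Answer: $-7$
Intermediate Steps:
$w = 7$
$V{\left(0 \right)} w = \left(-1\right) 7 = -7$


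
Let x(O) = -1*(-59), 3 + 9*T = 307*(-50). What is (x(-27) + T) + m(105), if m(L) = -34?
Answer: -15128/9 ≈ -1680.9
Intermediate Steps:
T = -15353/9 (T = -⅓ + (307*(-50))/9 = -⅓ + (⅑)*(-15350) = -⅓ - 15350/9 = -15353/9 ≈ -1705.9)
x(O) = 59
(x(-27) + T) + m(105) = (59 - 15353/9) - 34 = -14822/9 - 34 = -15128/9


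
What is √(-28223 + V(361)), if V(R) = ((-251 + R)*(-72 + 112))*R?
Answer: 3*√173353 ≈ 1249.1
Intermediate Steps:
V(R) = R*(-10040 + 40*R) (V(R) = ((-251 + R)*40)*R = (-10040 + 40*R)*R = R*(-10040 + 40*R))
√(-28223 + V(361)) = √(-28223 + 40*361*(-251 + 361)) = √(-28223 + 40*361*110) = √(-28223 + 1588400) = √1560177 = 3*√173353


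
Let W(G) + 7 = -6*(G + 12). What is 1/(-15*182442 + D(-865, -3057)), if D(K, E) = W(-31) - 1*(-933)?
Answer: -1/2735590 ≈ -3.6555e-7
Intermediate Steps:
W(G) = -79 - 6*G (W(G) = -7 - 6*(G + 12) = -7 - 6*(12 + G) = -7 + (-72 - 6*G) = -79 - 6*G)
D(K, E) = 1040 (D(K, E) = (-79 - 6*(-31)) - 1*(-933) = (-79 + 186) + 933 = 107 + 933 = 1040)
1/(-15*182442 + D(-865, -3057)) = 1/(-15*182442 + 1040) = 1/(-2736630 + 1040) = 1/(-2735590) = -1/2735590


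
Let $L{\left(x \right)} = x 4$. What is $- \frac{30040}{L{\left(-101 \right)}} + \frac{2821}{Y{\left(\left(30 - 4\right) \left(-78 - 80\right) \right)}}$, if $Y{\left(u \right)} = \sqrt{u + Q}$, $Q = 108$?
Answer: $\frac{7510}{101} - \frac{2821 i \sqrt{10}}{200} \approx 74.356 - 44.604 i$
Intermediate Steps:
$L{\left(x \right)} = 4 x$
$Y{\left(u \right)} = \sqrt{108 + u}$ ($Y{\left(u \right)} = \sqrt{u + 108} = \sqrt{108 + u}$)
$- \frac{30040}{L{\left(-101 \right)}} + \frac{2821}{Y{\left(\left(30 - 4\right) \left(-78 - 80\right) \right)}} = - \frac{30040}{4 \left(-101\right)} + \frac{2821}{\sqrt{108 + \left(30 - 4\right) \left(-78 - 80\right)}} = - \frac{30040}{-404} + \frac{2821}{\sqrt{108 + 26 \left(-158\right)}} = \left(-30040\right) \left(- \frac{1}{404}\right) + \frac{2821}{\sqrt{108 - 4108}} = \frac{7510}{101} + \frac{2821}{\sqrt{-4000}} = \frac{7510}{101} + \frac{2821}{20 i \sqrt{10}} = \frac{7510}{101} + 2821 \left(- \frac{i \sqrt{10}}{200}\right) = \frac{7510}{101} - \frac{2821 i \sqrt{10}}{200}$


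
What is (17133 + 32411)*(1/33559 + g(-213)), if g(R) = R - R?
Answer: 49544/33559 ≈ 1.4763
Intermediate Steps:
g(R) = 0
(17133 + 32411)*(1/33559 + g(-213)) = (17133 + 32411)*(1/33559 + 0) = 49544*(1/33559 + 0) = 49544*(1/33559) = 49544/33559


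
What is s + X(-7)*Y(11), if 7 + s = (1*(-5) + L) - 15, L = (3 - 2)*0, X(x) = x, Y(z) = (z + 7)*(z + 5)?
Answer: -2043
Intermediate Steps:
Y(z) = (5 + z)*(7 + z) (Y(z) = (7 + z)*(5 + z) = (5 + z)*(7 + z))
L = 0 (L = 1*0 = 0)
s = -27 (s = -7 + ((1*(-5) + 0) - 15) = -7 + ((-5 + 0) - 15) = -7 + (-5 - 15) = -7 - 20 = -27)
s + X(-7)*Y(11) = -27 - 7*(35 + 11**2 + 12*11) = -27 - 7*(35 + 121 + 132) = -27 - 7*288 = -27 - 2016 = -2043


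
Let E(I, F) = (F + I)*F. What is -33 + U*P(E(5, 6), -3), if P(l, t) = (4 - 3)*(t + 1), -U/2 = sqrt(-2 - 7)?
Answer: -33 + 12*I ≈ -33.0 + 12.0*I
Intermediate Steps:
E(I, F) = F*(F + I)
U = -6*I (U = -2*sqrt(-2 - 7) = -6*I ≈ -6.0*I)
P(l, t) = 1 + t (P(l, t) = 1*(1 + t) = 1 + t)
-33 + U*P(E(5, 6), -3) = -33 + (-6*I)*(1 - 3) = -33 - 6*I*(-2) = -33 + 12*I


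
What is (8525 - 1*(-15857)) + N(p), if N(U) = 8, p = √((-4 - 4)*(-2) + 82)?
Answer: 24390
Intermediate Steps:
p = 7*√2 (p = √(-8*(-2) + 82) = √(16 + 82) = √98 = 7*√2 ≈ 9.8995)
(8525 - 1*(-15857)) + N(p) = (8525 - 1*(-15857)) + 8 = (8525 + 15857) + 8 = 24382 + 8 = 24390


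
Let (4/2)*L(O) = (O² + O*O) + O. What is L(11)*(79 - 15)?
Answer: 8096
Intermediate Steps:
L(O) = O² + O/2 (L(O) = ((O² + O*O) + O)/2 = ((O² + O²) + O)/2 = (2*O² + O)/2 = (O + 2*O²)/2 = O² + O/2)
L(11)*(79 - 15) = (11*(½ + 11))*(79 - 15) = (11*(23/2))*64 = (253/2)*64 = 8096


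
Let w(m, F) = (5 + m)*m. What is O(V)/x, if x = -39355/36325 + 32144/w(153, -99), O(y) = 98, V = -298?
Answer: 8605581390/21626303 ≈ 397.92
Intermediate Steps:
w(m, F) = m*(5 + m)
x = 21626303/87812055 (x = -39355/36325 + 32144/((153*(5 + 153))) = -39355*1/36325 + 32144/((153*158)) = -7871/7265 + 32144/24174 = -7871/7265 + 32144*(1/24174) = -7871/7265 + 16072/12087 = 21626303/87812055 ≈ 0.24628)
O(V)/x = 98/(21626303/87812055) = 98*(87812055/21626303) = 8605581390/21626303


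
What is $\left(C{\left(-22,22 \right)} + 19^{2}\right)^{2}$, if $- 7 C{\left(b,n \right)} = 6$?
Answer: $\frac{6355441}{49} \approx 1.297 \cdot 10^{5}$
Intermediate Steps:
$C{\left(b,n \right)} = - \frac{6}{7}$ ($C{\left(b,n \right)} = \left(- \frac{1}{7}\right) 6 = - \frac{6}{7}$)
$\left(C{\left(-22,22 \right)} + 19^{2}\right)^{2} = \left(- \frac{6}{7} + 19^{2}\right)^{2} = \left(- \frac{6}{7} + 361\right)^{2} = \left(\frac{2521}{7}\right)^{2} = \frac{6355441}{49}$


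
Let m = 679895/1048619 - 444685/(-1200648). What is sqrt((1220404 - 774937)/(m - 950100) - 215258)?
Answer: I*sqrt(12320399528200804536535384387377806379026)/239239161893439845 ≈ 463.96*I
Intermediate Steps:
m = 1282619711975/1259022305112 (m = 679895*(1/1048619) - 444685*(-1/1200648) = 679895/1048619 + 444685/1200648 = 1282619711975/1259022305112 ≈ 1.0187)
sqrt((1220404 - 774937)/(m - 950100) - 215258) = sqrt((1220404 - 774937)/(1282619711975/1259022305112 - 950100) - 215258) = sqrt(445467/(-1196195809467199225/1259022305112) - 215258) = sqrt(445467*(-1259022305112/1196195809467199225) - 215258) = sqrt(-560852889191327304/1196195809467199225 - 215258) = sqrt(-257491278407179562102354/1196195809467199225) = I*sqrt(12320399528200804536535384387377806379026)/239239161893439845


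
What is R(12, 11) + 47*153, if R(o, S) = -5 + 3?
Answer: 7189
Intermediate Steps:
R(o, S) = -2
R(12, 11) + 47*153 = -2 + 47*153 = -2 + 7191 = 7189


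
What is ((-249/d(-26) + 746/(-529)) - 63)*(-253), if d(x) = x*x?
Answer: 254815759/15548 ≈ 16389.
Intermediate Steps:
d(x) = x²
((-249/d(-26) + 746/(-529)) - 63)*(-253) = ((-249/((-26)²) + 746/(-529)) - 63)*(-253) = ((-249/676 + 746*(-1/529)) - 63)*(-253) = ((-249*1/676 - 746/529) - 63)*(-253) = ((-249/676 - 746/529) - 63)*(-253) = (-636017/357604 - 63)*(-253) = -23165069/357604*(-253) = 254815759/15548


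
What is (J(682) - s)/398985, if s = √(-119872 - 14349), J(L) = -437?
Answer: -437/398985 - I*√134221/398985 ≈ -0.0010953 - 0.00091823*I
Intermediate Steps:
s = I*√134221 (s = √(-134221) = I*√134221 ≈ 366.36*I)
(J(682) - s)/398985 = (-437 - I*√134221)/398985 = (-437 - I*√134221)*(1/398985) = -437/398985 - I*√134221/398985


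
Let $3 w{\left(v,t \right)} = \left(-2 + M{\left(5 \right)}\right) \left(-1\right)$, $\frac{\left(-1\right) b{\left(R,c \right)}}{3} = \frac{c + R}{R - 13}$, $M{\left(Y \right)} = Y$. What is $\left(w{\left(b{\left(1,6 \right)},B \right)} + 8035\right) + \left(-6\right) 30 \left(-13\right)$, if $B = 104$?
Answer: $10374$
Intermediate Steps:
$b{\left(R,c \right)} = - \frac{3 \left(R + c\right)}{-13 + R}$ ($b{\left(R,c \right)} = - 3 \frac{c + R}{R - 13} = - 3 \frac{R + c}{-13 + R} = - \frac{3 \left(R + c\right)}{-13 + R}$)
$w{\left(v,t \right)} = -1$ ($w{\left(v,t \right)} = \frac{\left(-2 + 5\right) \left(-1\right)}{3} = \frac{3 \left(-1\right)}{3} = \frac{1}{3} \left(-3\right) = -1$)
$\left(w{\left(b{\left(1,6 \right)},B \right)} + 8035\right) + \left(-6\right) 30 \left(-13\right) = \left(-1 + 8035\right) + \left(-6\right) 30 \left(-13\right) = 8034 - -2340 = 8034 + 2340 = 10374$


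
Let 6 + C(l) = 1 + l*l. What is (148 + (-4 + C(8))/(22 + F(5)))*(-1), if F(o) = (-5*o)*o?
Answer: -15189/103 ≈ -147.47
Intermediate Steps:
C(l) = -5 + l² (C(l) = -6 + (1 + l*l) = -6 + (1 + l²) = -5 + l²)
F(o) = -5*o²
(148 + (-4 + C(8))/(22 + F(5)))*(-1) = (148 + (-4 + (-5 + 8²))/(22 - 5*5²))*(-1) = (148 + (-4 + (-5 + 64))/(22 - 5*25))*(-1) = (148 + (-4 + 59)/(22 - 125))*(-1) = (148 + 55/(-103))*(-1) = (148 + 55*(-1/103))*(-1) = (148 - 55/103)*(-1) = (15189/103)*(-1) = -15189/103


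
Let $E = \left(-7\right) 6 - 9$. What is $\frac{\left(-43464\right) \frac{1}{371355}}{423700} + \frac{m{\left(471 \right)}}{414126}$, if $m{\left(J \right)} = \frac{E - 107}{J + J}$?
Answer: $- \frac{1742325383087}{2557525063186064250} \approx -6.8125 \cdot 10^{-7}$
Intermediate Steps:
$E = -51$ ($E = -42 - 9 = -51$)
$m{\left(J \right)} = - \frac{79}{J}$ ($m{\left(J \right)} = \frac{-51 - 107}{J + J} = - \frac{158}{2 J} = - 158 \frac{1}{2 J} = - \frac{79}{J}$)
$\frac{\left(-43464\right) \frac{1}{371355}}{423700} + \frac{m{\left(471 \right)}}{414126} = \frac{\left(-43464\right) \frac{1}{371355}}{423700} + \frac{\left(-79\right) \frac{1}{471}}{414126} = \left(-43464\right) \frac{1}{371355} \cdot \frac{1}{423700} + \left(-79\right) \frac{1}{471} \cdot \frac{1}{414126} = \left(- \frac{14488}{123785}\right) \frac{1}{423700} - \frac{79}{195053346} = - \frac{3622}{13111926125} - \frac{79}{195053346} = - \frac{1742325383087}{2557525063186064250}$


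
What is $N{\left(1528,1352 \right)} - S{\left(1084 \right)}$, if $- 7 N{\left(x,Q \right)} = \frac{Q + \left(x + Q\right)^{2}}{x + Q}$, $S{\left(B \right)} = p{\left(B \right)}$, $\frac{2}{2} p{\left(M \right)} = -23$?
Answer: $- \frac{979009}{2520} \approx -388.5$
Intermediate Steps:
$p{\left(M \right)} = -23$
$S{\left(B \right)} = -23$
$N{\left(x,Q \right)} = - \frac{Q + \left(Q + x\right)^{2}}{7 \left(Q + x\right)}$ ($N{\left(x,Q \right)} = - \frac{\left(Q + \left(x + Q\right)^{2}\right) \frac{1}{x + Q}}{7} = - \frac{\left(Q + \left(Q + x\right)^{2}\right) \frac{1}{Q + x}}{7} = - \frac{\frac{1}{Q + x} \left(Q + \left(Q + x\right)^{2}\right)}{7} = - \frac{Q + \left(Q + x\right)^{2}}{7 \left(Q + x\right)}$)
$N{\left(1528,1352 \right)} - S{\left(1084 \right)} = \frac{\left(-1\right) 1352 - \left(1352 + 1528\right)^{2}}{7 \left(1352 + 1528\right)} - -23 = \frac{-1352 - 2880^{2}}{7 \cdot 2880} + 23 = \frac{1}{7} \cdot \frac{1}{2880} \left(-1352 - 8294400\right) + 23 = \frac{1}{7} \cdot \frac{1}{2880} \left(-8295752\right) + 23 = - \frac{1036969}{2520} + 23 = - \frac{979009}{2520}$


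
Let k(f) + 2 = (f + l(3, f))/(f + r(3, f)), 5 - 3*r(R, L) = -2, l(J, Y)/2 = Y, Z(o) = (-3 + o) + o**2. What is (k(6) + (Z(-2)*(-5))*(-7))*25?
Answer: -871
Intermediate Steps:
Z(o) = -3 + o + o**2
l(J, Y) = 2*Y
r(R, L) = 7/3 (r(R, L) = 5/3 - 1/3*(-2) = 5/3 + 2/3 = 7/3)
k(f) = -2 + 3*f/(7/3 + f) (k(f) = -2 + (f + 2*f)/(f + 7/3) = -2 + (3*f)/(7/3 + f) = -2 + 3*f/(7/3 + f))
(k(6) + (Z(-2)*(-5))*(-7))*25 = ((-14 + 3*6)/(7 + 3*6) + ((-3 - 2 + (-2)**2)*(-5))*(-7))*25 = ((-14 + 18)/(7 + 18) + ((-3 - 2 + 4)*(-5))*(-7))*25 = (4/25 - 1*(-5)*(-7))*25 = ((1/25)*4 + 5*(-7))*25 = (4/25 - 35)*25 = -871/25*25 = -871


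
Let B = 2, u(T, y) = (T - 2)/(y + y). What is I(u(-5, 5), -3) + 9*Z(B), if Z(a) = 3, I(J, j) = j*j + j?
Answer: 33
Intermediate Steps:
u(T, y) = (-2 + T)/(2*y) (u(T, y) = (-2 + T)/((2*y)) = (-2 + T)*(1/(2*y)) = (-2 + T)/(2*y))
I(J, j) = j + j² (I(J, j) = j² + j = j + j²)
I(u(-5, 5), -3) + 9*Z(B) = -3*(1 - 3) + 9*3 = -3*(-2) + 27 = 6 + 27 = 33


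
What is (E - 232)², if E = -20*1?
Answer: 63504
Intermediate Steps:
E = -20
(E - 232)² = (-20 - 232)² = (-252)² = 63504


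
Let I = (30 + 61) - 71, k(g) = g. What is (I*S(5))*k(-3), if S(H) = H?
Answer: -300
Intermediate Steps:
I = 20 (I = 91 - 71 = 20)
(I*S(5))*k(-3) = (20*5)*(-3) = 100*(-3) = -300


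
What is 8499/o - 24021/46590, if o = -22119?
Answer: -103032101/114502690 ≈ -0.89982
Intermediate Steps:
8499/o - 24021/46590 = 8499/(-22119) - 24021/46590 = 8499*(-1/22119) - 24021*1/46590 = -2833/7373 - 8007/15530 = -103032101/114502690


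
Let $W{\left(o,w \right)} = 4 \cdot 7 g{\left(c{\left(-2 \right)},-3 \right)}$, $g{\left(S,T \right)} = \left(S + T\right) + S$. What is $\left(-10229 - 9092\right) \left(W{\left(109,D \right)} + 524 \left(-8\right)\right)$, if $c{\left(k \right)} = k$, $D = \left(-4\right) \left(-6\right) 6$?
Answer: $84780548$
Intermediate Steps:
$D = 144$ ($D = 24 \cdot 6 = 144$)
$g{\left(S,T \right)} = T + 2 S$
$W{\left(o,w \right)} = -196$ ($W{\left(o,w \right)} = 4 \cdot 7 \left(-3 + 2 \left(-2\right)\right) = 28 \left(-3 - 4\right) = 28 \left(-7\right) = -196$)
$\left(-10229 - 9092\right) \left(W{\left(109,D \right)} + 524 \left(-8\right)\right) = \left(-10229 - 9092\right) \left(-196 + 524 \left(-8\right)\right) = - 19321 \left(-196 - 4192\right) = \left(-19321\right) \left(-4388\right) = 84780548$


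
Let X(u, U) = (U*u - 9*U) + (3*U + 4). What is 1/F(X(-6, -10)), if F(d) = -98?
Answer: -1/98 ≈ -0.010204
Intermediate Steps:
X(u, U) = 4 - 6*U + U*u (X(u, U) = (-9*U + U*u) + (4 + 3*U) = 4 - 6*U + U*u)
1/F(X(-6, -10)) = 1/(-98) = -1/98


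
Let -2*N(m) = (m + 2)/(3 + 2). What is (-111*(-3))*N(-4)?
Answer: 333/5 ≈ 66.600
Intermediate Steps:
N(m) = -⅕ - m/10 (N(m) = -(m + 2)/(2*(3 + 2)) = -(2 + m)/(2*5) = -(⅖ + m/5)/2 = -⅕ - m/10)
(-111*(-3))*N(-4) = (-111*(-3))*(-⅕ - ⅒*(-4)) = (-37*(-9))*(-⅕ + ⅖) = 333*(⅕) = 333/5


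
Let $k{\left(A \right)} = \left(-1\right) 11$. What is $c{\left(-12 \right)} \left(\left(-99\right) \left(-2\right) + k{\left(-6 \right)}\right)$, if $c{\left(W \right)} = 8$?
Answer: $1496$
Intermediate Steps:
$k{\left(A \right)} = -11$
$c{\left(-12 \right)} \left(\left(-99\right) \left(-2\right) + k{\left(-6 \right)}\right) = 8 \left(\left(-99\right) \left(-2\right) - 11\right) = 8 \left(198 - 11\right) = 8 \cdot 187 = 1496$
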